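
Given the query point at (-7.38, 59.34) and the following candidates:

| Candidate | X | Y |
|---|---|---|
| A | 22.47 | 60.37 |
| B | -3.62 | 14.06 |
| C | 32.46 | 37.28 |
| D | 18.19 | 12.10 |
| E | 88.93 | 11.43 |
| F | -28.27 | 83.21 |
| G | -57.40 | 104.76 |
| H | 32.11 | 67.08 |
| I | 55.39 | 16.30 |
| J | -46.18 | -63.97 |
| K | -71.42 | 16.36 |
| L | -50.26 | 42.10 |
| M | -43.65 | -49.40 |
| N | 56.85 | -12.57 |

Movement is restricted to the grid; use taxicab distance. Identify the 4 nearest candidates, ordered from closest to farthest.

Distances from (-7.38, 59.34):
A: |29.85| + |1.03| = 29.85 + 1.03 = 30.88
B: |3.76| + |-45.28| = 3.76 + 45.28 = 49.04
C: |39.84| + |-22.06| = 39.84 + 22.06 = 61.90
D: |25.57| + |-47.24| = 25.57 + 47.24 = 72.81
E: |96.31| + |-47.91| = 96.31 + 47.91 = 144.22
F: |-20.89| + |23.87| = 20.89 + 23.87 = 44.76
G: |-50.02| + |45.42| = 50.02 + 45.42 = 95.44
H: |39.49| + |7.74| = 39.49 + 7.74 = 47.23
I: |62.77| + |-43.04| = 62.77 + 43.04 = 105.81
J: |-38.80| + |-123.31| = 38.80 + 123.31 = 162.11
K: |-64.04| + |-42.98| = 64.04 + 42.98 = 107.02
L: |-42.88| + |-17.24| = 42.88 + 17.24 = 60.12
M: |-36.27| + |-108.74| = 36.27 + 108.74 = 145.01
N: |64.23| + |-71.91| = 64.23 + 71.91 = 136.14
Sorted: A (30.88) < F (44.76) < H (47.23) < B (49.04) < L (60.12) < C (61.90) < …

A, F, H, B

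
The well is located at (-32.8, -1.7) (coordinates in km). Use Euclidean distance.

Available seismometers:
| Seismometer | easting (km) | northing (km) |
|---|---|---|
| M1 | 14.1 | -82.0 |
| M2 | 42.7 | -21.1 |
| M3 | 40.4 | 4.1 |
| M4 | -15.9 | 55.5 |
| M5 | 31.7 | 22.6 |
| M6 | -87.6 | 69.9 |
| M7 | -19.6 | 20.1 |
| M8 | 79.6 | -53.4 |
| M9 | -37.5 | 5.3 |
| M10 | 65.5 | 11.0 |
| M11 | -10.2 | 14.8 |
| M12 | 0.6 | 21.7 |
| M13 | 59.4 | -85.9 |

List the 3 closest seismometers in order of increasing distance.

M9, M7, M11

Distances from (-32.8, -1.7):
M1: √((46.9)² + (-80.3)²) = √(2199.610 + 6448.090) = 93.0 km
M2: √((75.5)² + (-19.4)²) = √(5700.250 + 376.360) = 78.0 km
M3: √((73.2)² + (5.8)²) = √(5358.240 + 33.640) = 73.4 km
M4: √((16.9)² + (57.2)²) = √(285.610 + 3271.840) = 59.6 km
M5: √((64.5)² + (24.3)²) = √(4160.250 + 590.490) = 68.9 km
M6: √((-54.8)² + (71.6)²) = √(3003.040 + 5126.560) = 90.2 km
M7: √((13.2)² + (21.8)²) = √(174.240 + 475.240) = 25.5 km
M8: √((112.4)² + (-51.7)²) = √(12633.760 + 2672.890) = 123.7 km
M9: √((-4.7)² + (7.0)²) = √(22.090 + 49.000) = 8.4 km
M10: √((98.3)² + (12.7)²) = √(9662.890 + 161.290) = 99.1 km
M11: √((22.6)² + (16.5)²) = √(510.760 + 272.250) = 28.0 km
M12: √((33.4)² + (23.4)²) = √(1115.560 + 547.560) = 40.8 km
M13: √((92.2)² + (-84.2)²) = √(8500.840 + 7089.640) = 124.9 km
Sorted: M9 (8.4 km) < M7 (25.5 km) < M11 (28.0 km) < M12 (40.8 km) < M4 (59.6 km) < …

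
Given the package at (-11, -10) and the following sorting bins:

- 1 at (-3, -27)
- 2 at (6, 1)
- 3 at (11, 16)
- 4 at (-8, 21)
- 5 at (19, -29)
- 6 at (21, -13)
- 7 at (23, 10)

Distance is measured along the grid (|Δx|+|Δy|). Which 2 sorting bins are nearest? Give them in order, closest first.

1, 2

Distances from (-11, -10):
1: 25
2: 28
3: 48
4: 34
5: 49
6: 35
7: 54
Sorted: 1 (25) < 2 (28) < 4 (34) < 6 (35) < …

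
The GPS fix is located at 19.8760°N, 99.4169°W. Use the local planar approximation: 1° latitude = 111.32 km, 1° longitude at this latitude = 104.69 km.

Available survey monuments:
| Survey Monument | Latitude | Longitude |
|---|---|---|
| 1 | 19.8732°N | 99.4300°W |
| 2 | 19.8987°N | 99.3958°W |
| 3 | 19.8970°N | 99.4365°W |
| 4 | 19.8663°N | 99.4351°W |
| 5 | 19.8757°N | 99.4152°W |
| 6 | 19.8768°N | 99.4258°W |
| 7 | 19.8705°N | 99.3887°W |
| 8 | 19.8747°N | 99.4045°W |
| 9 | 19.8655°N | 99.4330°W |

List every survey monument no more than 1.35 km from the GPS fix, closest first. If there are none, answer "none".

5, 6, 8

Distances from 19.8760°N, 99.4169°W:
1: 1.4064 km
2: 3.3563 km
3: 3.1105 km
4: 2.1901 km
5: 0.1811 km
6: 0.9360 km
7: 3.0151 km
8: 1.3062 km
9: 2.0511 km
Threshold 1.35 km: 5 (0.1811 km), 6 (0.9360 km), 8 (1.3062 km) are within range.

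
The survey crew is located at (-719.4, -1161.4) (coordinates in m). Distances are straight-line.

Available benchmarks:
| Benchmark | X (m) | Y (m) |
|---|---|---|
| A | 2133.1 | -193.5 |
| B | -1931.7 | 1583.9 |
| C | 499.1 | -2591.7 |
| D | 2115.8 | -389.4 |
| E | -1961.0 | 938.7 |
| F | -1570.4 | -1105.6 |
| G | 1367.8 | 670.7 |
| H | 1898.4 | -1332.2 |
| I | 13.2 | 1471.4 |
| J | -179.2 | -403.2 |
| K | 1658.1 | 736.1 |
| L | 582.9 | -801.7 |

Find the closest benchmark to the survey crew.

F

Distances from (-719.4, -1161.4):
A: √((2852.5)² + (967.9)²) = √(8136756.250 + 936830.410) = 3012.2 m
B: √((-1212.3)² + (2745.3)²) = √(1469671.290 + 7536672.090) = 3001.1 m
C: √((1218.5)² + (-1430.3)²) = √(1484742.250 + 2045758.090) = 1879.0 m
D: √((2835.2)² + (772.0)²) = √(8038359.040 + 595984.000) = 2938.4 m
E: √((-1241.6)² + (2100.1)²) = √(1541570.560 + 4410420.010) = 2439.7 m
F: √((-851.0)² + (55.8)²) = √(724201.000 + 3113.640) = 852.8 m
G: √((2087.2)² + (1832.1)²) = √(4356403.840 + 3356590.410) = 2777.2 m
H: √((2617.8)² + (-170.8)²) = √(6852876.840 + 29172.640) = 2623.4 m
I: √((732.6)² + (2632.8)²) = √(536702.760 + 6931635.840) = 2732.8 m
J: √((540.2)² + (758.2)²) = √(291816.040 + 574867.240) = 931.0 m
K: √((2377.5)² + (1897.5)²) = √(5652506.250 + 3600506.250) = 3041.9 m
L: √((1302.3)² + (359.7)²) = √(1695985.290 + 129384.090) = 1351.1 m
Minimum: F at 852.8 m.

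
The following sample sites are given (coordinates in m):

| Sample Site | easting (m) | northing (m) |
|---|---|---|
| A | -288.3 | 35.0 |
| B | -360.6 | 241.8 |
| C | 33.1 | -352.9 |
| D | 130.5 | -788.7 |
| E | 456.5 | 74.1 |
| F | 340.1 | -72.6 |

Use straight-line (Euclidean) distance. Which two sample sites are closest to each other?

Pairwise distances:
A–B: √((-72.3)² + (206.8)²) = √(5227.290 + 42766.240) = 219.1 m
A–C: √((321.4)² + (-387.9)²) = √(103297.960 + 150466.410) = 503.8 m
A–D: √((418.8)² + (-823.7)²) = √(175393.440 + 678481.690) = 924.1 m
A–E: √((744.8)² + (39.1)²) = √(554727.040 + 1528.810) = 745.8 m
A–F: √((628.4)² + (-107.6)²) = √(394886.560 + 11577.760) = 637.5 m
B–C: √((393.7)² + (-594.7)²) = √(154999.690 + 353668.090) = 713.2 m
B–D: √((491.1)² + (-1030.5)²) = √(241179.210 + 1061930.250) = 1141.5 m
B–E: √((817.1)² + (-167.7)²) = √(667652.410 + 28123.290) = 834.1 m
B–F: √((700.7)² + (-314.4)²) = √(490980.490 + 98847.360) = 768.0 m
C–D: √((97.4)² + (-435.8)²) = √(9486.760 + 189921.640) = 446.6 m
C–E: √((423.4)² + (427.0)²) = √(179267.560 + 182329.000) = 601.3 m
C–F: √((307.0)² + (280.3)²) = √(94249.000 + 78568.090) = 415.7 m
D–E: √((326.0)² + (862.8)²) = √(106276.000 + 744423.840) = 922.3 m
D–F: √((209.6)² + (716.1)²) = √(43932.160 + 512799.210) = 746.1 m
E–F: √((-116.4)² + (-146.7)²) = √(13548.960 + 21520.890) = 187.3 m
Closest pair: E–F at 187.3 m.

E and F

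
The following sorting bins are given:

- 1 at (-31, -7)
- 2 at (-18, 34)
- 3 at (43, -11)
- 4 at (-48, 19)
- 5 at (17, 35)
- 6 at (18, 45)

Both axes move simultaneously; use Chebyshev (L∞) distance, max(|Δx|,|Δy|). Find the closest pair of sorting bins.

5 and 6

Pairwise distances:
1–2: 41
1–3: 74
1–4: 26
1–5: 48
1–6: 52
2–3: 61
2–4: 30
2–5: 35
2–6: 36
3–4: 91
3–5: 46
3–6: 56
4–5: 65
4–6: 66
5–6: 10
Closest pair: 5–6 at 10.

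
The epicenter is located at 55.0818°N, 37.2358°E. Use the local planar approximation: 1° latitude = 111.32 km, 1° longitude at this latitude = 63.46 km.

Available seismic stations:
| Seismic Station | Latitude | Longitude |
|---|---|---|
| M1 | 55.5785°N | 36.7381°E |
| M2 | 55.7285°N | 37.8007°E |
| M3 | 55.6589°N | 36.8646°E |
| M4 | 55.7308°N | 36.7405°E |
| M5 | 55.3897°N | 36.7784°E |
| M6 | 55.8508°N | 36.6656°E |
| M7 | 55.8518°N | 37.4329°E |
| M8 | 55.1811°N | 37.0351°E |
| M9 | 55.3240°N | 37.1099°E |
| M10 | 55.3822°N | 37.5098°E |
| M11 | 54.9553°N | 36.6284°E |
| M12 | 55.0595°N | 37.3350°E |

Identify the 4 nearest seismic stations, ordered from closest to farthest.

M12, M8, M9, M10

Distances from 55.0818°N, 37.2358°E:
M1: √((0.4967·111.32)² + (-0.4977·63.46)²) = √(3057.276481 + 997.551709) = 63.6775 km
M2: √((0.6467·111.32)² + (0.5649·63.46)²) = √(5182.652824 + 1285.118824) = 80.4225 km
M3: √((0.5771·111.32)² + (-0.3712·63.46)²) = √(4127.133754 + 554.901720) = 68.4254 km
M4: √((0.6490·111.32)² + (-0.4953·63.46)²) = √(5219.582771 + 987.954154) = 78.7879 km
M5: √((0.3079·111.32)² + (-0.4574·63.46)²) = √(1174.804965 + 842.543740) = 44.9149 km
M6: √((0.7690·111.32)² + (-0.5702·63.46)²) = √(7328.229722 + 1309.346409) = 92.9386 km
M7: √((0.7700·111.32)² + (0.1971·63.46)²) = √(7347.301229 + 156.449213) = 86.6242 km
M8: √((0.0993·111.32)² + (-0.2007·63.46)²) = √(122.192596 + 162.216445) = 16.8644 km
M9: √((0.2422·111.32)² + (-0.1259·63.46)²) = √(726.933483 + 63.833932) = 28.1206 km
M10: √((0.3004·111.32)² + (0.2740·63.46)²) = √(1118.268913 + 302.343935) = 37.6910 km
M11: √((-0.1265·111.32)² + (-0.6074·63.46)²) = √(198.302161 + 1485.763588) = 41.0374 km
M12: √((-0.0223·111.32)² + (0.0992·63.46)²) = √(6.162488 + 39.629946) = 6.7670 km
Sorted: M12 (6.7670 km) < M8 (16.8644 km) < M9 (28.1206 km) < M10 (37.6910 km) < M11 (41.0374 km) < M5 (44.9149 km) < …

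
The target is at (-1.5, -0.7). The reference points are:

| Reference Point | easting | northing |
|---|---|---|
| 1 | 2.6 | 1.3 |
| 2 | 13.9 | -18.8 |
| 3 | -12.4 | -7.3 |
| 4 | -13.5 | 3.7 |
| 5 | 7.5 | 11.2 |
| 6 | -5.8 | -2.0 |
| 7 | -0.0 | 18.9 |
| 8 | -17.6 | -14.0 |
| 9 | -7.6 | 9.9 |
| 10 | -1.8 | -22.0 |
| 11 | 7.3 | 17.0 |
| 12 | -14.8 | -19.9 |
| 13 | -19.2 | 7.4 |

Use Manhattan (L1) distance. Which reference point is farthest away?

2

Distances from (-1.5, -0.7):
1: |4.1| + |2.0| = 4.1 + 2.0 = 6.1
2: |15.4| + |-18.1| = 15.4 + 18.1 = 33.5
3: |-10.9| + |-6.6| = 10.9 + 6.6 = 17.5
4: |-12.0| + |4.4| = 12.0 + 4.4 = 16.4
5: |9.0| + |11.9| = 9.0 + 11.9 = 20.9
6: |-4.3| + |-1.3| = 4.3 + 1.3 = 5.6
7: |1.5| + |19.6| = 1.5 + 19.6 = 21.1
8: |-16.1| + |-13.3| = 16.1 + 13.3 = 29.4
9: |-6.1| + |10.6| = 6.1 + 10.6 = 16.7
10: |-0.3| + |-21.3| = 0.3 + 21.3 = 21.6
11: |8.8| + |17.7| = 8.8 + 17.7 = 26.5
12: |-13.3| + |-19.2| = 13.3 + 19.2 = 32.5
13: |-17.7| + |8.1| = 17.7 + 8.1 = 25.8
Maximum: 2 at 33.5.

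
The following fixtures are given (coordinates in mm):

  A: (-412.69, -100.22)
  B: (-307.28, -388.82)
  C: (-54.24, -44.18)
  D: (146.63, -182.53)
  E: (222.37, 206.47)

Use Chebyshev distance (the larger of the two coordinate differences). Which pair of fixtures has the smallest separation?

C and D

Pairwise distances:
A–B: 288.60 mm
A–C: 358.45 mm
A–D: 559.32 mm
A–E: 635.06 mm
B–C: 344.64 mm
B–D: 453.91 mm
B–E: 595.29 mm
C–D: 200.87 mm
C–E: 276.61 mm
D–E: 389.00 mm
Closest pair: C–D at 200.87 mm.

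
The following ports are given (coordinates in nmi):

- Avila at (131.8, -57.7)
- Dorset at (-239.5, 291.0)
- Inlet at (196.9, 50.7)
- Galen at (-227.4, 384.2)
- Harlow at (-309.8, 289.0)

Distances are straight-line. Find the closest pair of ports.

Pairwise distances:
Dorset–Harlow: 70.3 nmi
Dorset–Galen: 94.0 nmi
Galen–Harlow: 125.9 nmi
Avila–Inlet: 126.4 nmi
Dorset–Inlet: 498.2 nmi
Avila–Dorset: 509.4 nmi
Inlet–Galen: 539.7 nmi
Inlet–Harlow: 559.9 nmi
Avila–Harlow: 561.4 nmi
Avila–Galen: 569.5 nmi
Closest pair: Dorset–Harlow at 70.3 nmi.

Dorset and Harlow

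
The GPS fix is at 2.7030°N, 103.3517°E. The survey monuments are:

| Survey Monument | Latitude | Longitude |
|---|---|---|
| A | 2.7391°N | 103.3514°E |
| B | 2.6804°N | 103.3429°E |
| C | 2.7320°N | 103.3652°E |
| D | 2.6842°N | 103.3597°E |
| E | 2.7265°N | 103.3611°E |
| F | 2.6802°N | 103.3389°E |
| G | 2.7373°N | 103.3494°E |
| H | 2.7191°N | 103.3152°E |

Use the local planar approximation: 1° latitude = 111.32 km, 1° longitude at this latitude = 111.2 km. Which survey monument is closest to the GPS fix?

Distances from 2.7030°N, 103.3517°E:
A: 4.0188 km
B: 2.6994 km
C: 3.5603 km
D: 2.2740 km
E: 2.8171 km
F: 2.9100 km
G: 3.8268 km
H: 4.4369 km
Minimum: D at 2.2740 km.

D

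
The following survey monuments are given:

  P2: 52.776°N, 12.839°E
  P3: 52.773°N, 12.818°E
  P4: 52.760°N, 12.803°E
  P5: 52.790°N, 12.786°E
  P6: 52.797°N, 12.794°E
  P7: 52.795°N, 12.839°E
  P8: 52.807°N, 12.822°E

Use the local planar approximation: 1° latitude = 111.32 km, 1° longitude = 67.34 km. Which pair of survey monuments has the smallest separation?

P5 and P6

Pairwise distances:
P2–P3: 1.453 km
P2–P4: 3.008 km
P2–P5: 3.894 km
P2–P6: 3.827 km
P2–P7: 2.115 km
P2–P8: 3.636 km
P3–P4: 1.765 km
P3–P5: 2.868 km
P3–P6: 3.122 km
P3–P7: 2.828 km
P3–P8: 3.794 km
P4–P5: 3.530 km
P4–P6: 4.163 km
P4–P7: 4.589 km
P4–P8: 5.386 km
P5–P6: 0.947 km
P5–P7: 3.612 km
P5–P8: 3.075 km
P6–P7: 3.038 km
P6–P8: 2.190 km
P7–P8: 1.759 km
Closest pair: P5–P6 at 0.947 km.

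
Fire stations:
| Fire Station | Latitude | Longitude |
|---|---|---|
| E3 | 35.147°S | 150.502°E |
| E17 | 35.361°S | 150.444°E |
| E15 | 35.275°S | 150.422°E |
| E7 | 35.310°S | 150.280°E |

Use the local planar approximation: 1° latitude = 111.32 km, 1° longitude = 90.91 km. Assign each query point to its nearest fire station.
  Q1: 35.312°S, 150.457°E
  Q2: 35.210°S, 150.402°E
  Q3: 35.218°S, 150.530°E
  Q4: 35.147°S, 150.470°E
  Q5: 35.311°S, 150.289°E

Q1 at 35.312°S, 150.457°E:
  E3: 18.818 km
  E17: 5.581 km
  E15: 5.205 km
  E7: 16.093 km
  → nearest: E15 (5.205 km)
Q2 at 35.210°S, 150.402°E:
  E3: 11.482 km
  E17: 17.238 km
  E15: 7.461 km
  E7: 15.714 km
  → nearest: E15 (7.461 km)
Q3 at 35.218°S, 150.530°E:
  E3: 8.304 km
  E17: 17.735 km
  E15: 11.690 km
  E7: 24.928 km
  → nearest: E3 (8.304 km)
Q4 at 35.147°S, 150.470°E:
  E3: 2.909 km
  E17: 23.939 km
  E15: 14.902 km
  E7: 25.052 km
  → nearest: E3 (2.909 km)
Q5 at 35.311°S, 150.289°E:
  E3: 26.613 km
  E17: 15.151 km
  E15: 12.738 km
  E7: 0.826 km
  → nearest: E7 (0.826 km)

Q1→E15; Q2→E15; Q3→E3; Q4→E3; Q5→E7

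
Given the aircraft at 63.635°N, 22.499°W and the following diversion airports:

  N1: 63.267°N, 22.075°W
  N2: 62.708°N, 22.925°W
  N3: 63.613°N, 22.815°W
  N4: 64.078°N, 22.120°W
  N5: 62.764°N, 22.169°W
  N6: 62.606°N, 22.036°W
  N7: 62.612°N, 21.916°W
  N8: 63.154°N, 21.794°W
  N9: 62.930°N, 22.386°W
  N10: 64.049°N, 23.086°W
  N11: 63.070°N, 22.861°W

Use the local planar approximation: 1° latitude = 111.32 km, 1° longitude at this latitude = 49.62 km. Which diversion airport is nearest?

N3

Distances from 63.635°N, 22.499°W:
N1: √((-0.368·111.32)² + (0.424·49.62)²) = √(1678.19349 + 442.63447) = 46.052 km
N2: √((-0.927·111.32)² + (-0.426·49.62)²) = √(10648.92734 + 446.82012) = 105.336 km
N3: √((-0.022·111.32)² + (-0.316·49.62)²) = √(5.99780 + 245.85989) = 15.870 km
N4: √((0.443·111.32)² + (0.379·49.62)²) = √(2431.94555 + 353.66488) = 52.779 km
N5: √((-0.871·111.32)² + (0.330·49.62)²) = √(9401.18730 + 268.12753) = 98.333 km
N6: √((-1.029·111.32)² + (0.463·49.62)²) = √(13121.30845 + 527.80743) = 116.829 km
N7: √((-1.023·111.32)² + (0.583·49.62)²) = √(12968.73639 + 836.85580) = 117.497 km
N8: √((-0.481·111.32)² + (0.705·49.62)²) = √(2867.05846 + 1223.74732) = 63.959 km
N9: √((-0.705·111.32)² + (0.113·49.62)²) = √(6159.20458 + 31.43912) = 78.681 km
N10: √((0.414·111.32)² + (-0.587·49.62)²) = √(2123.96364 + 848.37863) = 54.519 km
N11: √((-0.565·111.32)² + (-0.362·49.62)²) = √(3955.88166 + 322.64925) = 65.410 km
Minimum: N3 at 15.870 km.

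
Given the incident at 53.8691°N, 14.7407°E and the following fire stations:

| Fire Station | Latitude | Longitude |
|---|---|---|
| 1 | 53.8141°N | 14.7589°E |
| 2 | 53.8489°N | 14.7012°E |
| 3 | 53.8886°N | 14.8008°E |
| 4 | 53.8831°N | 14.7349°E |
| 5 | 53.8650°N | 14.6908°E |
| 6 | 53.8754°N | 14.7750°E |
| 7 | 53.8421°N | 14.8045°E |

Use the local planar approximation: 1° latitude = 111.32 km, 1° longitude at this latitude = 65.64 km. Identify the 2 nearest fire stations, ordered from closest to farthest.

4, 6

Distances from 53.8691°N, 14.7407°E:
1: √((-0.0550·111.32)² + (0.0182·65.64)²) = √(37.486231 + 1.427184) = 6.2381 km
2: √((-0.0202·111.32)² + (-0.0395·65.64)²) = √(5.056490 + 6.722508) = 3.4321 km
3: √((0.0195·111.32)² + (0.0601·65.64)²) = √(4.712112 + 15.562741) = 4.5028 km
4: √((0.0140·111.32)² + (-0.0058·65.64)²) = √(2.428860 + 0.144942) = 1.6043 km
5: √((-0.0041·111.32)² + (-0.0499·65.64)²) = √(0.208312 + 10.728481) = 3.3071 km
6: √((0.0063·111.32)² + (0.0343·65.64)²) = √(0.491844 + 5.069036) = 2.3582 km
7: √((-0.0270·111.32)² + (0.0638·65.64)²) = √(9.033872 + 17.537937) = 5.1548 km
Sorted: 4 (1.6043 km) < 6 (2.3582 km) < 5 (3.3071 km) < 2 (3.4321 km) < …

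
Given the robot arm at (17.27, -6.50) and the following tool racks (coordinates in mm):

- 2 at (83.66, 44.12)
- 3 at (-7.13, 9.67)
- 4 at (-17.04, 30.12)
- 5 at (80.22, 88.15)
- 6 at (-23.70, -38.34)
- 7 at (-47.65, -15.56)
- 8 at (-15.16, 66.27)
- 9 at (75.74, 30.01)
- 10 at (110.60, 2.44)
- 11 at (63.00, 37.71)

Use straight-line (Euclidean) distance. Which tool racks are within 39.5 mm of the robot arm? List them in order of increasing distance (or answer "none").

3

Distances from (17.27, -6.50):
2: √((66.39)² + (50.62)²) = √(4407.6321 + 2562.3844) = 83.49 mm
3: √((-24.40)² + (16.17)²) = √(595.3600 + 261.4689) = 29.27 mm
4: √((-34.31)² + (36.62)²) = √(1177.1761 + 1341.0244) = 50.18 mm
5: √((62.95)² + (94.65)²) = √(3962.7025 + 8958.6225) = 113.67 mm
6: √((-40.97)² + (-31.84)²) = √(1678.5409 + 1013.7856) = 51.89 mm
7: √((-64.92)² + (-9.06)²) = √(4214.6064 + 82.0836) = 65.55 mm
8: √((-32.43)² + (72.77)²) = √(1051.7049 + 5295.4729) = 79.67 mm
9: √((58.47)² + (36.51)²) = √(3418.7409 + 1332.9801) = 68.93 mm
10: √((93.33)² + (8.94)²) = √(8710.4889 + 79.9236) = 93.76 mm
11: √((45.73)² + (44.21)²) = √(2091.2329 + 1954.5241) = 63.61 mm
Threshold 39.5 mm: 3 (29.27 mm) is within range.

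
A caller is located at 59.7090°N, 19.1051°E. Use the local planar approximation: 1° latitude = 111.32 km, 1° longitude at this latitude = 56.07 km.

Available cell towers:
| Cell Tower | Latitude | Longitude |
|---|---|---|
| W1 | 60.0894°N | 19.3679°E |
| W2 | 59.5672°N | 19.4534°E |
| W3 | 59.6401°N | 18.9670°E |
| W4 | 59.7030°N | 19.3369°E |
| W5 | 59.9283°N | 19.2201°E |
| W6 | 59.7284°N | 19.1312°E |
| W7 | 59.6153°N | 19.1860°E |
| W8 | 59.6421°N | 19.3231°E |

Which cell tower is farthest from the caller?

W1

Distances from 59.7090°N, 19.1051°E:
W1: 44.8366 km
W2: 25.1110 km
W3: 10.8989 km
W4: 13.0142 km
W5: 25.2497 km
W6: 2.6087 km
W7: 11.3743 km
W8: 14.3133 km
Maximum: W1 at 44.8366 km.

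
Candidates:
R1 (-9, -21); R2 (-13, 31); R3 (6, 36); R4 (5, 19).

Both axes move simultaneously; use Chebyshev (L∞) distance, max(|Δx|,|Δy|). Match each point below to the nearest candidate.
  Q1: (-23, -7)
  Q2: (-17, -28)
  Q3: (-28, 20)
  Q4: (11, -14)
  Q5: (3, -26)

Q1→R1; Q2→R1; Q3→R2; Q4→R1; Q5→R1

Q1 at (-23, -7):
  R1: 14
  R2: 38
  R3: 43
  R4: 28
  → nearest: R1 (14)
Q2 at (-17, -28):
  R1: 8
  R2: 59
  R3: 64
  R4: 47
  → nearest: R1 (8)
Q3 at (-28, 20):
  R1: 41
  R2: 15
  R3: 34
  R4: 33
  → nearest: R2 (15)
Q4 at (11, -14):
  R1: 20
  R2: 45
  R3: 50
  R4: 33
  → nearest: R1 (20)
Q5 at (3, -26):
  R1: 12
  R2: 57
  R3: 62
  R4: 45
  → nearest: R1 (12)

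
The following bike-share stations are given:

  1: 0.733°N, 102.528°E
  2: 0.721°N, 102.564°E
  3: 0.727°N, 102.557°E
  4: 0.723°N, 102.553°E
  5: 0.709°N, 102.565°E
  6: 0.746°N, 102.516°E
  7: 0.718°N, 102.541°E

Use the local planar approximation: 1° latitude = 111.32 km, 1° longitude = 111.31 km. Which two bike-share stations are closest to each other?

Pairwise distances:
1–2: 4.224 km
1–3: 3.296 km
1–4: 2.997 km
1–5: 4.909 km
1–6: 1.969 km
1–7: 2.210 km
2–3: 1.026 km
2–4: 1.244 km
2–5: 1.340 km
2–6: 6.024 km
2–7: 2.582 km
3–4: 0.630 km
3–5: 2.193 km
3–6: 5.030 km
3–7: 2.043 km
4–5: 2.053 km
4–6: 4.849 km
4–7: 1.447 km
5–6: 6.835 km
5–7: 2.853 km
6–7: 4.178 km
Closest pair: 3–4 at 0.630 km.

3 and 4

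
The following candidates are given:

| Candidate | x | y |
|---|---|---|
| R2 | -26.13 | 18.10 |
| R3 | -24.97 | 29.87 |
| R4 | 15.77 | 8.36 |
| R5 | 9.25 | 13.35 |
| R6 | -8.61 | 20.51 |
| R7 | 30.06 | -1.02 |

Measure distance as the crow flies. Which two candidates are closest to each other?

Pairwise distances:
R2–R3: 11.83
R2–R4: 43.02
R2–R5: 35.70
R2–R6: 17.68
R2–R7: 59.35
R3–R4: 46.07
R3–R5: 38.00
R3–R6: 18.85
R3–R7: 63.11
R4–R5: 8.21
R4–R6: 27.24
R4–R7: 17.09
R5–R6: 19.24
R5–R7: 25.29
R6–R7: 44.26
Closest pair: R4–R5 at 8.21.

R4 and R5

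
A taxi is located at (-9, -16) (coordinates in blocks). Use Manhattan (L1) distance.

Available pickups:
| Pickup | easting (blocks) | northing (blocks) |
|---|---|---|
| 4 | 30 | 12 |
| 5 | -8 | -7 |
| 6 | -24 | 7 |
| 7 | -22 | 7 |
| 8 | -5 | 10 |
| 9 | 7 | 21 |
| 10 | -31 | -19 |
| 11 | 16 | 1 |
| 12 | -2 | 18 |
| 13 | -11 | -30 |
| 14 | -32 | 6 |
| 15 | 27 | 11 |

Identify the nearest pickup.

Distances from (-9, -16):
4: 67 blocks
5: 10 blocks
6: 38 blocks
7: 36 blocks
8: 30 blocks
9: 53 blocks
10: 25 blocks
11: 42 blocks
12: 41 blocks
13: 16 blocks
14: 45 blocks
15: 63 blocks
Minimum: 5 at 10 blocks.

5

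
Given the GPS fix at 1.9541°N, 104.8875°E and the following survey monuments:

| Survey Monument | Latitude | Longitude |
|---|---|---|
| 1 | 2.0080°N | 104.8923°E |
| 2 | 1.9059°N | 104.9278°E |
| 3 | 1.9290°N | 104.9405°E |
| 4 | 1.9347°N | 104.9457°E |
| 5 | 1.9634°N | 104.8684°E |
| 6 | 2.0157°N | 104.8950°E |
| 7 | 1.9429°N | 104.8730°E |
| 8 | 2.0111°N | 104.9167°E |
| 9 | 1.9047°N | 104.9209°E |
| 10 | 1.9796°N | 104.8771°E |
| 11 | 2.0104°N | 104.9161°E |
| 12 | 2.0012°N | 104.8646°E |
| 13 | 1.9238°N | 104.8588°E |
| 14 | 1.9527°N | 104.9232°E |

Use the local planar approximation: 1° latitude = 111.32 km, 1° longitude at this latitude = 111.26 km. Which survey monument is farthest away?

8

Distances from 1.9541°N, 104.8875°E:
1: √((0.0539·111.32)² + (0.0048·111.26)²) = √(36.001776 + 0.285207) = 6.0239 km
2: √((-0.0482·111.32)² + (0.0403·111.26)²) = √(28.789921 + 20.104265) = 6.9924 km
3: √((-0.0251·111.32)² + (0.0530·111.26)²) = √(7.807174 + 34.772014) = 6.5253 km
4: √((-0.0194·111.32)² + (0.0582·111.26)²) = √(4.663907 + 41.929925) = 6.8260 km
5: √((0.0093·111.32)² + (-0.0191·111.26)²) = √(1.071796 + 4.515906) = 2.3638 km
6: √((0.0616·111.32)² + (0.0075·111.26)²) = √(47.022728 + 0.696307) = 6.9079 km
7: √((-0.0112·111.32)² + (-0.0145·111.26)²) = √(1.554470 + 2.602640) = 2.0389 km
8: √((0.0570·111.32)² + (0.0292·111.26)²) = √(40.262071 + 10.554649) = 7.1286 km
9: √((-0.0494·111.32)² + (0.0334·111.26)²) = √(30.241289 + 13.809280) = 6.6371 km
10: √((0.0255·111.32)² + (-0.0104·111.26)²) = √(8.057991 + 1.338890) = 3.0654 km
11: √((0.0563·111.32)² + (0.0286·111.26)²) = √(39.279250 + 10.125353) = 7.0288 km
12: √((0.0471·111.32)² + (-0.0229·111.26)²) = √(27.490853 + 6.491560) = 5.8294 km
13: √((-0.0303·111.32)² + (-0.0287·111.26)²) = √(11.377102 + 10.196284) = 4.6447 km
14: √((-0.0014·111.32)² + (0.0357·111.26)²) = √(0.024289 + 15.776641) = 3.9750 km
Maximum: 8 at 7.1286 km.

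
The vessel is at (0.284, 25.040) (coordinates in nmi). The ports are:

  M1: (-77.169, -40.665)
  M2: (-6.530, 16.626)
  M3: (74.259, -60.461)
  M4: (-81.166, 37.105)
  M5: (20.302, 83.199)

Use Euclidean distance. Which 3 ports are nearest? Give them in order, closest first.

M2, M5, M4

Distances from (0.284, 25.040):
M1: 101.568 nmi
M2: 10.827 nmi
M3: 113.061 nmi
M4: 82.339 nmi
M5: 61.508 nmi
Sorted: M2 (10.827 nmi) < M5 (61.508 nmi) < M4 (82.339 nmi) < M1 (101.568 nmi) < M3 (113.061 nmi)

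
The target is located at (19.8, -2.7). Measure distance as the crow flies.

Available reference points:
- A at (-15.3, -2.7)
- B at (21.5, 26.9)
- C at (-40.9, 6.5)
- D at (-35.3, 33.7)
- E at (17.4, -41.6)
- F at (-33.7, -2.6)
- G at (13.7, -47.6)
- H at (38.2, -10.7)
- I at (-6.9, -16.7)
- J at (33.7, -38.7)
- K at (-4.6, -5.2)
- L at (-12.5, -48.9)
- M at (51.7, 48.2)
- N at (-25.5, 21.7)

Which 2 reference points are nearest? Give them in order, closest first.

H, K

Distances from (19.8, -2.7):
A: 35.1
B: 29.6
C: 61.4
D: 66.0
E: 39.0
F: 53.5
G: 45.3
H: 20.1
I: 30.1
J: 38.6
K: 24.5
L: 56.4
M: 60.1
N: 51.5
Sorted: H (20.1) < K (24.5) < B (29.6) < I (30.1) < …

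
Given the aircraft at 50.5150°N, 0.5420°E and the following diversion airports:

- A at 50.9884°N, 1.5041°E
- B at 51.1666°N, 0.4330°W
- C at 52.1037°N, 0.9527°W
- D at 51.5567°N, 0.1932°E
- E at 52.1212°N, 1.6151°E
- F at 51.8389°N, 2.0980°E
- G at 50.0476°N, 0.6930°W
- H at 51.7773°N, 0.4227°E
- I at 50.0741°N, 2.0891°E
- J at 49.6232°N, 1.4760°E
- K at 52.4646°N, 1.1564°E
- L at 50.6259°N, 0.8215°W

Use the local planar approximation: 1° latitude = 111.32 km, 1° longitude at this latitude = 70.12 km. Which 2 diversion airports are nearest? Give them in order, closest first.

A, L

Distances from 50.5150°N, 0.5420°E:
A: √((0.4734·111.32)² + (0.9621·70.12)²) = √(2777.172796 + 4551.182430) = 85.6058 km
B: √((0.6516·111.32)² + (-0.9750·70.12)²) = √(5261.487544 + 4674.046689) = 99.6772 km
C: √((1.5887·111.32)² + (-1.4947·70.12)²) = √(31277.367027 + 10984.793164) = 205.5776 km
D: √((1.0417·111.32)² + (-0.3488·70.12)²) = √(13447.195649 + 598.186720) = 118.5132 km
E: √((1.6062·111.32)² + (1.0731·70.12)²) = √(31970.221003 + 5661.926204) = 193.9901 km
F: √((1.3239·111.32)² + (1.5560·70.12)²) = √(21719.846900 + 11904.276349) = 183.3688 km
G: √((-0.4674·111.32)² + (-1.2350·70.12)²) = √(2707.221631 + 7499.248243) = 101.0271 km
H: √((1.2623·111.32)² + (-0.1193·70.12)²) = √(19745.655686 + 69.978512) = 140.7680 km
I: √((-0.4409·111.32)² + (1.5471·70.12)²) = √(2408.943383 + 11768.485785) = 119.0690 km
J: √((-0.8918·111.32)² + (0.9340·70.12)²) = √(9855.560570 + 4289.212543) = 118.9318 km
K: √((1.9496·111.32)² + (0.6144·70.12)²) = √(47101.791717 + 1856.035287) = 221.2642 km
L: √((0.1109·111.32)² + (-1.3635·70.12)²) = √(152.408605 + 9141.008218) = 96.4024 km
Sorted: A (85.6058 km) < L (96.4024 km) < B (99.6772 km) < G (101.0271 km) < …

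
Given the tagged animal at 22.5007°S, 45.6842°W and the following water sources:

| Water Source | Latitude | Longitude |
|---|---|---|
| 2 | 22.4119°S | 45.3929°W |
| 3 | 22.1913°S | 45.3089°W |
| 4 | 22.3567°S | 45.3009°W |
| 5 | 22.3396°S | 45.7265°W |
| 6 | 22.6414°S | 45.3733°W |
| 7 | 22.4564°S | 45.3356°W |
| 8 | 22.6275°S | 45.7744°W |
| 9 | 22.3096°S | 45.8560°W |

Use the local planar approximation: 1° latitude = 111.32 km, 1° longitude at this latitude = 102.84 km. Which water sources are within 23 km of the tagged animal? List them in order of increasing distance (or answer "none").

Distances from 22.5007°S, 45.6842°W:
2: √((0.0888·111.32)² + (0.2913·102.84)²) = √(97.717495 + 897.439344) = 31.5461 km
3: √((0.3094·111.32)² + (0.3753·102.84)²) = √(1186.279469 + 1489.639792) = 51.7293 km
4: √((0.1440·111.32)² + (0.3833·102.84)²) = √(256.963465 + 1553.823819) = 42.5533 km
5: √((0.1611·111.32)² + (-0.0423·102.84)²) = √(321.615874 + 18.923648) = 18.4537 km
6: √((-0.1407·111.32)² + (0.3109·102.84)²) = √(245.320923 + 1022.269915) = 35.6032 km
7: √((0.0443·111.32)² + (0.3486·102.84)²) = √(24.319456 + 1285.224221) = 36.1876 km
8: √((-0.1268·111.32)² + (-0.0902·102.84)²) = √(199.243840 + 86.047293) = 16.8906 km
9: √((0.1911·111.32)² + (-0.1718·102.84)²) = √(452.551251 + 312.155114) = 27.6533 km
Threshold 23 km: 8 (16.8906 km), 5 (18.4537 km) are within range.

8, 5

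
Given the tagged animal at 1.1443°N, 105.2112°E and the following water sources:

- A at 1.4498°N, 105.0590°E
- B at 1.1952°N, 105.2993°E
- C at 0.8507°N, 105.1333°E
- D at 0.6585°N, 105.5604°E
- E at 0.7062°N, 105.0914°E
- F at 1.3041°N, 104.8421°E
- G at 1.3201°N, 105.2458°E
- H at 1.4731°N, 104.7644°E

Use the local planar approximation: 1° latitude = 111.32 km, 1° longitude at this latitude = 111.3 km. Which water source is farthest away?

D

Distances from 1.1443°N, 105.2112°E:
A: √((0.3055·111.32)² + (-0.1522·111.3)²) = √(1156.561748 + 286.958857) = 37.9937 km
B: √((0.0509·111.32)² + (0.0881·111.3)²) = √(32.105686 + 96.148419) = 11.3249 km
C: √((-0.2936·111.32)² + (-0.0779·111.3)²) = √(1068.214571 + 75.173582) = 33.8140 km
D: √((-0.4858·111.32)² + (0.3492·111.3)²) = √(2924.565930 + 1510.562847) = 66.5968 km
E: √((-0.4381·111.32)² + (-0.1198·111.3)²) = √(2378.443842 + 177.788622) = 50.5592 km
F: √((0.1598·111.32)² + (-0.3691·111.3)²) = √(316.446244 + 1687.634593) = 44.7670 km
G: √((0.1758·111.32)² + (0.0346·111.3)²) = √(382.987092 + 14.830047) = 19.9454 km
H: √((0.3288·111.32)² + (-0.4468·111.3)²) = √(1339.707575 + 2472.957528) = 61.7468 km
Maximum: D at 66.5968 km.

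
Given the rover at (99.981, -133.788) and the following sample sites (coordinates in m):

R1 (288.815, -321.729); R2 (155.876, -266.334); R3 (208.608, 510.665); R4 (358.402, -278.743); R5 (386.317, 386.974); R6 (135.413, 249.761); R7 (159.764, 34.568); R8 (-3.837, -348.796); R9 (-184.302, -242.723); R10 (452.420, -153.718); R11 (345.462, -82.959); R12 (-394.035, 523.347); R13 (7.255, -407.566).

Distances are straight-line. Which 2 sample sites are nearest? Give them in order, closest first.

Distances from (99.981, -133.788):
R1: 266.421 m
R2: 143.850 m
R3: 653.544 m
R4: 296.299 m
R5: 594.291 m
R6: 385.182 m
R7: 178.655 m
R8: 238.761 m
R9: 304.440 m
R10: 353.002 m
R11: 250.688 m
R12: 822.118 m
R13: 289.055 m
Sorted: R2 (143.850 m) < R7 (178.655 m) < R8 (238.761 m) < R11 (250.688 m) < …

R2, R7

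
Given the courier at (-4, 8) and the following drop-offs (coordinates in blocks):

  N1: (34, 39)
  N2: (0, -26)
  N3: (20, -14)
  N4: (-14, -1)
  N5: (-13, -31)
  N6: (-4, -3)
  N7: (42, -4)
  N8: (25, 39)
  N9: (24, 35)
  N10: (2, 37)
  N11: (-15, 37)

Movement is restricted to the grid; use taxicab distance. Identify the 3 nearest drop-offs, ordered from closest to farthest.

N6, N4, N10

Distances from (-4, 8):
N1: |38| + |31| = 38 + 31 = 69 blocks
N2: |4| + |-34| = 4 + 34 = 38 blocks
N3: |24| + |-22| = 24 + 22 = 46 blocks
N4: |-10| + |-9| = 10 + 9 = 19 blocks
N5: |-9| + |-39| = 9 + 39 = 48 blocks
N6: |0| + |-11| = 0 + 11 = 11 blocks
N7: |46| + |-12| = 46 + 12 = 58 blocks
N8: |29| + |31| = 29 + 31 = 60 blocks
N9: |28| + |27| = 28 + 27 = 55 blocks
N10: |6| + |29| = 6 + 29 = 35 blocks
N11: |-11| + |29| = 11 + 29 = 40 blocks
Sorted: N6 (11 blocks) < N4 (19 blocks) < N10 (35 blocks) < N2 (38 blocks) < N11 (40 blocks) < …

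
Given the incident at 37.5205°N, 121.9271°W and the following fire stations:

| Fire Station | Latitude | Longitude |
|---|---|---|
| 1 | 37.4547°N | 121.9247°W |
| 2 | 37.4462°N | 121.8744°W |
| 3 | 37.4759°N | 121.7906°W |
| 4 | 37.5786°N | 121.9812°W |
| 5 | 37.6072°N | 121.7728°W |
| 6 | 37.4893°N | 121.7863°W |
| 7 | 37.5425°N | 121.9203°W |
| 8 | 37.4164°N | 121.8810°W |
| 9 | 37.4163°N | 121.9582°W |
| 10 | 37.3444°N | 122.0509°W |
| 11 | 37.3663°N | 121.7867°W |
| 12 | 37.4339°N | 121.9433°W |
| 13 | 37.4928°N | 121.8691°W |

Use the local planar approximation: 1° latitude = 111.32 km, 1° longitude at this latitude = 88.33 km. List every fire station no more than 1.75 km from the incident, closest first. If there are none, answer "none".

none

Distances from 37.5205°N, 121.9271°W:
1: √((-0.0658·111.32)² + (0.0024·88.33)²) = √(53.653515 + 0.044941) = 7.3279 km
2: √((-0.0743·111.32)² + (0.0527·88.33)²) = √(68.410698 + 21.668941) = 9.4910 km
3: √((-0.0446·111.32)² + (0.1365·88.33)²) = √(24.649954 + 145.372334) = 13.0393 km
4: √((0.0581·111.32)² + (-0.0541·88.33)²) = √(41.831040 + 22.835524) = 8.0416 km
5: √((0.0867·111.32)² + (0.1543·88.33)²) = √(93.150371 + 185.758336) = 16.7006 km
6: √((-0.0312·111.32)² + (0.1408·88.33)²) = √(12.063007 + 154.675586) = 12.9127 km
7: √((0.0220·111.32)² + (0.0068·88.33)²) = √(5.997797 + 0.360773) = 2.5216 km
8: √((-0.1041·111.32)² + (0.0461·88.33)²) = √(134.291293 + 16.581290) = 12.2830 km
9: √((-0.1042·111.32)² + (-0.0311·88.33)²) = √(134.549421 + 7.546355) = 11.9204 km
10: √((-0.1761·111.32)² + (-0.1238·88.33)²) = √(384.295330 + 119.579780) = 22.4472 km
11: √((-0.1542·111.32)² + (0.1404·88.33)²) = √(294.655901 + 153.797996) = 21.1767 km
12: √((-0.0866·111.32)² + (-0.0162·88.33)²) = √(92.935615 + 2.047606) = 9.7459 km
13: √((-0.0277·111.32)² + (0.0580·88.33)²) = √(9.508367 + 26.246563) = 5.9795 km
Threshold 1.75 km: none within range.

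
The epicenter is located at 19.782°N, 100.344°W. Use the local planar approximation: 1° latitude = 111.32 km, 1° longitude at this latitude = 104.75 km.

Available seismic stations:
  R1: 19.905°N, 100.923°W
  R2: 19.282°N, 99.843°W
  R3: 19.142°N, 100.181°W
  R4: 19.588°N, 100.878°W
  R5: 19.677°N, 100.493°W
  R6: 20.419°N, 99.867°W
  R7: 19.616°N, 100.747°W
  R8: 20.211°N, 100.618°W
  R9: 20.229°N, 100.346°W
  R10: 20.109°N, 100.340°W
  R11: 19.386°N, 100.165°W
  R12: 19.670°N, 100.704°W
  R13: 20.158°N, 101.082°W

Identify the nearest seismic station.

Distances from 19.782°N, 100.344°W:
R1: 62.177 km
R2: 76.499 km
R3: 73.262 km
R4: 59.961 km
R5: 19.499 km
R6: 86.746 km
R7: 46.082 km
R8: 55.717 km
R9: 49.760 km
R10: 36.404 km
R11: 47.905 km
R12: 39.718 km
R13: 87.910 km
Minimum: R5 at 19.499 km.

R5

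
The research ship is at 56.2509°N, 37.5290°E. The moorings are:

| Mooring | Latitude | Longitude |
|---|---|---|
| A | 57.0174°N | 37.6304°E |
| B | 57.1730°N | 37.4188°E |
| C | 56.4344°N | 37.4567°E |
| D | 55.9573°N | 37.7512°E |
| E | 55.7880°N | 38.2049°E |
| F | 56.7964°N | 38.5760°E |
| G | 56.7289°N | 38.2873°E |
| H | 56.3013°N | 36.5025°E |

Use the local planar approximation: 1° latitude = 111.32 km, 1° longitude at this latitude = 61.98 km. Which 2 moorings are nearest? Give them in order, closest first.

C, D

Distances from 56.2509°N, 37.5290°E:
A: 85.5579 km
B: 102.8752 km
C: 20.9130 km
D: 35.4666 km
E: 66.4101 km
F: 88.8743 km
G: 70.9954 km
H: 63.8694 km
Sorted: C (20.9130 km) < D (35.4666 km) < H (63.8694 km) < E (66.4101 km) < …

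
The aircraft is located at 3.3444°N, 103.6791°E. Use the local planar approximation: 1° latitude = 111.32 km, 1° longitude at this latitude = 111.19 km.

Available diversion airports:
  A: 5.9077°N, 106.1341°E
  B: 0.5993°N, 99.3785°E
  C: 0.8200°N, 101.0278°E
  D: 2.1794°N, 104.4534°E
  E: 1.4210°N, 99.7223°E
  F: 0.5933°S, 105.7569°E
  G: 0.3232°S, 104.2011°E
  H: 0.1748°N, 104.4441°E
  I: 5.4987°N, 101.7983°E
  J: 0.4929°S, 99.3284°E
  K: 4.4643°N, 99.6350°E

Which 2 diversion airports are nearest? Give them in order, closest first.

D, I

Distances from 3.3444°N, 103.6791°E:
A: √((2.5633·111.32)² + (2.4550·111.19)²) = √(81422.657021 + 74513.412515) = 394.8874 km
B: √((-2.7451·111.32)² + (-4.3006·111.19)²) = √(93381.906198 + 228659.664335) = 567.4871 km
C: √((-2.5244·111.32)² + (-2.6513·111.19)²) = √(78970.109159 + 86905.888515) = 407.2788 km
D: √((-1.1650·111.32)² + (0.7743·111.19)²) = √(16818.925469 + 7412.248639) = 155.6637 km
E: √((-1.9234·111.32)² + (-3.9568·111.19)²) = √(45844.328808 + 193561.802844) = 489.2915 km
F: √((-3.9377·111.32)² + (2.0778·111.19)²) = √(192146.132126 + 53375.129819) = 495.5010 km
G: √((-3.6676·111.32)² + (0.5220·111.19)²) = √(166690.298170 + 3368.778576) = 412.3822 km
H: √((-3.1696·111.32)² + (0.7650·111.19)²) = √(124495.975273 + 7235.263142) = 362.9480 km
I: √((2.1543·111.32)² + (-1.8808·111.19)²) = √(57512.038088 + 43733.747450) = 318.1914 km
J: √((-3.8373·111.32)² + (-4.3507·111.19)²) = √(182472.701847 + 234018.254696) = 645.3611 km
K: √((1.1199·111.32)² + (-4.0441·111.19)²) = √(15541.927711 + 202197.244346) = 466.6253 km
Sorted: D (155.6637 km) < I (318.1914 km) < H (362.9480 km) < A (394.8874 km) < …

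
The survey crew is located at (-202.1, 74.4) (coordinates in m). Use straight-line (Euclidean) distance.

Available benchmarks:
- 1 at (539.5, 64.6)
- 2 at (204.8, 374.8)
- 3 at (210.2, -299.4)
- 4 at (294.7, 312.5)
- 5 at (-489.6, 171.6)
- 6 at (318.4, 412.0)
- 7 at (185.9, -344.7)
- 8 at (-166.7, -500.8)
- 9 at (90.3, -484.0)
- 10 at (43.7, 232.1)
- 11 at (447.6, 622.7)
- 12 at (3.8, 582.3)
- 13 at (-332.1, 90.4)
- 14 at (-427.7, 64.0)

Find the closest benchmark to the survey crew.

13

Distances from (-202.1, 74.4):
1: √((741.6)² + (-9.8)²) = √(549970.560 + 96.040) = 741.7 m
2: √((406.9)² + (300.4)²) = √(165567.610 + 90240.160) = 505.8 m
3: √((412.3)² + (-373.8)²) = √(169991.290 + 139726.440) = 556.5 m
4: √((496.8)² + (238.1)²) = √(246810.240 + 56691.610) = 550.9 m
5: √((-287.5)² + (97.2)²) = √(82656.250 + 9447.840) = 303.5 m
6: √((520.5)² + (337.6)²) = √(270920.250 + 113973.760) = 620.4 m
7: √((388.0)² + (-419.1)²) = √(150544.000 + 175644.810) = 571.1 m
8: √((35.4)² + (-575.2)²) = √(1253.160 + 330855.040) = 576.3 m
9: √((292.4)² + (-558.4)²) = √(85497.760 + 311810.560) = 630.3 m
10: √((245.8)² + (157.7)²) = √(60417.640 + 24869.290) = 292.0 m
11: √((649.7)² + (548.3)²) = √(422110.090 + 300632.890) = 850.1 m
12: √((205.9)² + (507.9)²) = √(42394.810 + 257962.410) = 548.0 m
13: √((-130.0)² + (16.0)²) = √(16900.000 + 256.000) = 131.0 m
14: √((-225.6)² + (-10.4)²) = √(50895.360 + 108.160) = 225.8 m
Minimum: 13 at 131.0 m.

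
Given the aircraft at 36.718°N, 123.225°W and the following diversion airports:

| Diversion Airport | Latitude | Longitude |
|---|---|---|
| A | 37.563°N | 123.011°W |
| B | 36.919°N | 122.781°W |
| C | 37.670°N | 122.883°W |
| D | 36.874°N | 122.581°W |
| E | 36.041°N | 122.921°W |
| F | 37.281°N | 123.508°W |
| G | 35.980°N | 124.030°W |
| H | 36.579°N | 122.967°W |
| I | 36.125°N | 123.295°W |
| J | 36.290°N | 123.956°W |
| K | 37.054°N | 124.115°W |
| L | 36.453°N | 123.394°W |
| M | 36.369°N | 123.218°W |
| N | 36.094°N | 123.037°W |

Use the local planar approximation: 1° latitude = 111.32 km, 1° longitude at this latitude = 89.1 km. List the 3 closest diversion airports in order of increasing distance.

H, L, M

Distances from 36.718°N, 123.225°W:
A: 95.978 km
B: 45.450 km
C: 110.271 km
D: 59.951 km
E: 80.083 km
F: 67.555 km
G: 109.059 km
H: 27.710 km
I: 66.307 km
J: 80.698 km
K: 87.678 km
L: 33.121 km
M: 38.856 km
N: 71.455 km
Sorted: H (27.710 km) < L (33.121 km) < M (38.856 km) < B (45.450 km) < D (59.951 km) < …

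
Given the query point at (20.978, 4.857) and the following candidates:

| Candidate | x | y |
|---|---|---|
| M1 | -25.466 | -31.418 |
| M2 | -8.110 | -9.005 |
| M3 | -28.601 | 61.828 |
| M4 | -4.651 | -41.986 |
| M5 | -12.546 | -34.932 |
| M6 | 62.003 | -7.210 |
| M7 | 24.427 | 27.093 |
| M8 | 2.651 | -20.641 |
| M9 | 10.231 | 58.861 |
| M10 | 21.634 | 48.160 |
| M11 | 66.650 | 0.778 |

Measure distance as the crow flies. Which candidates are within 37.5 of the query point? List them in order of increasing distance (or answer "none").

Distances from (20.978, 4.857):
M1: √((-46.444)² + (-36.275)²) = √(2157.04514 + 1315.87562) = 58.931
M2: √((-29.088)² + (-13.862)²) = √(846.11174 + 192.15504) = 32.222
M3: √((-49.579)² + (56.971)²) = √(2458.07724 + 3245.69484) = 75.523
M4: √((-25.629)² + (-46.843)²) = √(656.84564 + 2194.26665) = 53.396
M5: √((-33.524)² + (-39.789)²) = √(1123.85858 + 1583.16452) = 52.029
M6: √((41.025)² + (-12.067)²) = √(1683.05062 + 145.61249) = 42.763
M7: √((3.449)² + (22.236)²) = √(11.89560 + 494.43970) = 22.502
M8: √((-18.327)² + (-25.498)²) = √(335.87893 + 650.14800) = 31.401
M9: √((-10.747)² + (54.004)²) = √(115.49801 + 2916.43202) = 55.063
M10: √((0.656)² + (43.303)²) = √(0.43034 + 1875.14981) = 43.308
M11: √((45.672)² + (-4.079)²) = √(2085.93158 + 16.63824) = 45.854
Threshold 37.5: M7 (22.502), M8 (31.401), M2 (32.222) are within range.

M7, M8, M2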